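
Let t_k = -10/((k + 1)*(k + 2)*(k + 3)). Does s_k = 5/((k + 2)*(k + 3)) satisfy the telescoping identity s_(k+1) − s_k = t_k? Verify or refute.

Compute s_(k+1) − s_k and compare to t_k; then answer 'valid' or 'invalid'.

Invalid: residual 30/(k**4 + 10*k**3 + 35*k**2 + 50*k + 24) ≠ 0.

s_(k+1) = 5/((k + 3)*(k + 4))
s_(k+1) − s_k = -10/(k**3 + 9*k**2 + 26*k + 24)
(s_(k+1) − s_k) − t_k = 30/(k**4 + 10*k**3 + 35*k**2 + 50*k + 24)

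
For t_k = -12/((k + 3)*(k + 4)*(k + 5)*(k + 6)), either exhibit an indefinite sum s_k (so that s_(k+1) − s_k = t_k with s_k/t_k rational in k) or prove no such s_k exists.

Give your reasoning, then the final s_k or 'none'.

s_k = k*(-k**2 - 12*k - 47)/(15*(k + 3)*(k + 4)*(k + 5))

t_(k+1)/t_k = (k + 3)/(k + 7).
Normal form (A,B,C) = (k + 3, k + 7, 1).
Need (k + 3)·f(k+1) − (k + 6)·f(k) = 1.
Degrees (1,1,0) ⇒ d ≤ 3.
Coefficient equations give f(k) = k*(k**2 + 12*k + 47)/180.
Get s_k = R·t_k = k*(-k**2 - 12*k - 47)/(15*(k + 3)*(k + 4)*(k + 5)) with R(k) = B(k−1)f(k)/C(k) = k*(k + 6)*(k**2 + 12*k + 47)/180.
s_(k+1) − s_k = -12/(k**4 + 18*k**3 + 119*k**2 + 342*k + 360) = t_k.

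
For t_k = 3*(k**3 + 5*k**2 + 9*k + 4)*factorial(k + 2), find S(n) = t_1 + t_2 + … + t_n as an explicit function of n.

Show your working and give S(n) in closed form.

S(n) = 3*n**2*factorial(n + 3) + 9*n*factorial(n + 3) + 3*factorial(n + 3) - 18

Ratio r(k) = (k**4 + 11*k**3 + 46*k**2 + 85*k + 57)/(k**3 + 5*k**2 + 9*k + 4).
Take A(k)=k + 3, B(k)=1, C(k)=k**3 + 5*k**2 + 9*k + 4.
Solve (k + 3)·f(k+1) − (1)·f(k) = k**3 + 5*k**2 + 9*k + 4.
d = 2 from the (1,0,3) case.
Coefficient equations give f(k) = k**2 + k - 1.
So s_k = (B(k−1)f/C)·t_k = ((k**2 + k - 1)/(k**3 + 5*k**2 + 9*k + 4))·t_k = 3*(k**2 + k - 1)*factorial(k + 2).
s_(k+1) − s_k = 3*(k**3 + 5*k**2 + 9*k + 4)*factorial(k + 2) = t_k.
Telescope: S(n) = s_(n+1) − s_(1) = 3*(n**2 + 3*n + 1)*factorial(n + 3) − (18) = 3*n**2*factorial(n + 3) + 9*n*factorial(n + 3) + 3*factorial(n + 3) - 18.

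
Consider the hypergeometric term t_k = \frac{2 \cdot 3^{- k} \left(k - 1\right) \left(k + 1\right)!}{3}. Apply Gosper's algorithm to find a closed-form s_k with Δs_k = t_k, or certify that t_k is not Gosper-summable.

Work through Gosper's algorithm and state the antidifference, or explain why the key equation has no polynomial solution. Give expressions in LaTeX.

s_k = 2 \cdot 3^{- k} \left(k + 1\right)!

t_(k+1)/t_k = k*(k + 2)/(3*(k - 1)).
Gosper form: A/B · C(k+1)/C(k) with A=k/3 + 2/3, B=1, C=k - 1.
Need (k/3 + 2/3)·f(k+1) − (1)·f(k) = k - 1.
d = 0 from the (1,0,1) case.
A polynomial solution: f(k) = 3.
Then R = B(k−1)f/C = 3/(k - 1), so s_k = R(k)·t_k = 2*factorial(k + 1)/3**k.
Verify: 2*(k - 1)*factorial(k + 1)/(3*3**k) matches t_k.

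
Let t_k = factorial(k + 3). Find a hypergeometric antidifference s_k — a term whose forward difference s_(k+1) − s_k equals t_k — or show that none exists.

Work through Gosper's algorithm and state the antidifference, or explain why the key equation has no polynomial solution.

t_(k+1)/t_k = k + 4.
Factor: A=k + 4; B=1; C=1.
Need (k + 4)·f(k+1) − (1)·f(k) = 1.
d = -1 from the (1,0,0) case.
Negative degree bound (-1): no f exists, t_k not Gosper-summable.

none — t_k is not Gosper-summable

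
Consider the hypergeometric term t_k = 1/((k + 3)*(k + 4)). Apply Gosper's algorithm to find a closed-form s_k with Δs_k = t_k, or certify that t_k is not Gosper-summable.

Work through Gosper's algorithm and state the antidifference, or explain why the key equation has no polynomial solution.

s_k = k/(3*(k + 3))

Step 1: r(k) = (k + 3)/(k + 5).
Take A(k)=k + 3, B(k)=k + 5, C(k)=1.
Solve (k + 3)·f(k+1) − (k + 4)·f(k) = 1.
deg f ≤ 1 (via 1,1,0).
Match coefficients ⇒ f(k) = k/3.
Get s_k = R·t_k = k/(3*(k + 3)) with R(k) = B(k−1)f(k)/C(k) = k*(k + 4)/3.
Check: Δs_k = 1/(k**2 + 7*k + 12). ✓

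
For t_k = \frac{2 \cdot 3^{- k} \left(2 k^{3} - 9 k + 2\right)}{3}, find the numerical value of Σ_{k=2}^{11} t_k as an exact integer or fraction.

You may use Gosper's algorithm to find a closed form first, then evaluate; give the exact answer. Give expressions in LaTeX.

Σ = 490790/177147

Ratio r(k) = (-9*k + 2*(k + 1)**3 - 7)/(3*(2*k**3 - 9*k + 2)).
Gosper form: A/B · C(k+1)/C(k) with A=1/3, B=1, C=k**3 - 9*k/2 + 1.
Solve (1/3)·f(k+1) − (1)·f(k) = k**3 - 9*k/2 + 1.
deg f ≤ 3 (via 0,0,3).
Coefficient equations give f(k) = -3*(2*k**3 + 3*k**2 - 3*k + 3)/4.
Then R = B(k−1)f/C = -3*(2*k**3 + 3*k**2 - 3*k + 3)/(2*(k - 2)*(2*k**2 + 4*k - 1)), so s_k = R(k)·t_k = (-2*k**3 - 3*k**2 + 3*k - 3)/3**k.
s_(k+1) − s_k = 2*(2*k**3 - 9*k + 2)/(3*3**k) = t_k.
Sum = s_(12) − s_(2); s_(12) = -1285/177147, s_(2) = -25/9 ⇒ 490790/177147.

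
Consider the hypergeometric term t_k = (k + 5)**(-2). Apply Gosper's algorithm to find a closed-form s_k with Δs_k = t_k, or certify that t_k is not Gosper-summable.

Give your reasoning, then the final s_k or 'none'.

r(k) = (k + 5)**2/(k + 6)**2 after simplifying.
So A=k**2 + 10*k + 25 and B=k**2 + 12*k + 36, with C=1.
Solve (k**2 + 10*k + 25)·f(k+1) − (k**2 + 10*k + 25)·f(k) = 1.
deg f ≤ 0 (via 2,2,0).
Write f(k) = c0. Then LHS − RHS = -1, requiring -1 = 0: contradictory. No certificate.

none — t_k is not Gosper-summable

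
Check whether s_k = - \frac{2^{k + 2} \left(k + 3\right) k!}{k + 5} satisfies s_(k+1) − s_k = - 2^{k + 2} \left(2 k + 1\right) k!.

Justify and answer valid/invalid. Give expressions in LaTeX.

Invalid: residual \frac{2^{k + 3} \left(2 k^{2} + 11 k + 4\right) k!}{\left(k + 5\right) \left(k + 6\right)} ≠ 0.

s_(k+1) = -2**(k + 3)*(k + 4)*factorial(k + 1)/(k + 6)
s_(k+1) − s_k = -2**(k + 2)*(2*k**3 + 19*k**2 + 49*k + 22)*factorial(k)/((k + 5)*(k + 6))
(s_(k+1) − s_k) − t_k = 2**(k + 3)*(2*k**2 + 11*k + 4)*factorial(k)/((k + 5)*(k + 6))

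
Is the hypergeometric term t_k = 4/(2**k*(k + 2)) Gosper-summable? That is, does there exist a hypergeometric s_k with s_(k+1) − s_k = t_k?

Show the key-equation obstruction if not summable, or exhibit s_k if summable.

No; the degree bound rules out any f.

Ratio r(k) = (k + 2)/(2*(k + 3)).
Gosper form: A/B · C(k+1)/C(k) with A=k/2 + 1, B=k + 3, C=1.
Need (k/2 + 1)·f(k+1) − (k + 2)·f(k) = 1.
From deg A=1, deg B=1, deg C=0: d=-1.
Negative degree bound (-1): no f exists, t_k not Gosper-summable.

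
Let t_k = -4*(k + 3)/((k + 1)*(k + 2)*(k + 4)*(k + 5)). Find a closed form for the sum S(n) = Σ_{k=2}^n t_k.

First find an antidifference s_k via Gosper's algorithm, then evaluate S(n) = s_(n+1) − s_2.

S(n) = (-n**2 - 7*n + 8)/(9*(n**2 + 7*n + 10))

r(k) = (k + 1)*(k + 4)**2/((k + 3)**2*(k + 6)) after simplifying.
Normal form (A,B,C) = (k + 1, k + 6, k**2 + 6*k + 9).
Set up (k + 1)·f(k+1) − (k + 5)·f(k) − (k**2 + 6*k + 9) = 0.
Degrees (1,1,2) ⇒ d ≤ 4.
A polynomial solution: f(k) = k*(k + 2)*(k + 3)*(k + 5)/8.
Get s_k = R·t_k = k*(-k - 5)/(2*(k**2 + 5*k + 4)) with R(k) = B(k−1)f(k)/C(k) = k*(k + 2)*(k + 5)**2/(8*(k + 3)).
s_(k+1) − s_k = 4*(-k - 3)/(k**4 + 12*k**3 + 49*k**2 + 78*k + 40) = t_k.
Evaluate: s_(n+1) = (-n**2 - 7*n - 6)/(2*(n**2 + 7*n + 10)); subtract s_(2) = -7/18 ⇒ S(n) = (-n**2 - 7*n + 8)/(9*(n**2 + 7*n + 10)).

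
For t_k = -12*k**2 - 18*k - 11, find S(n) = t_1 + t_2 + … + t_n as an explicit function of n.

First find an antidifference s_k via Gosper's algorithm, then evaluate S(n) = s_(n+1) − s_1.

S(n) = n*(-4*n**2 - 15*n - 22)

t_(k+1)/t_k = (12*k**2 + 42*k + 41)/(12*k**2 + 18*k + 11).
So A=1 and B=1, with C=k**2 + 3*k/2 + 11/12.
Key eq: (1)·f(k+1) = (1)·f(k) + (k**2 + 3*k/2 + 11/12).
From deg A=0, deg B=0, deg C=2: d=3.
Match coefficients ⇒ f(k) = k*(4*k**2 + 3*k + 4)/12.
R(k) = B(k−1)·f(k)/C(k) = k*(4*k**2 + 3*k + 4)/(12*k**2 + 18*k + 11); s_k = R·t_k = k*(-4*k**2 - 3*k - 4).
Verify: -12*k**2 - 18*k - 11 matches t_k.
s_(n+1) = -4*n**3 - 15*n**2 - 22*n - 11 and s_(1) = -11, so S(n) = n*(-4*n**2 - 15*n - 22).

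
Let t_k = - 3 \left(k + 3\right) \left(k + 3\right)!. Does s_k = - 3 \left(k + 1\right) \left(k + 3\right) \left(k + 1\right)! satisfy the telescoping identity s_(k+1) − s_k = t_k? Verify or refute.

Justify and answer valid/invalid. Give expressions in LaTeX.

Invalid: residual 3 \left(k^{2} + 5 k + 5\right) \left(k + 1\right)! ≠ 0.

s_(k+1) = -3*(k + 2)*(k + 4)*factorial(k + 2)
s_(k+1) − s_k = -3*(k**3 + 7*k**2 + 16*k + 13)*factorial(k + 1)
(s_(k+1) − s_k) − t_k = 3*(k**2 + 5*k + 5)*factorial(k + 1)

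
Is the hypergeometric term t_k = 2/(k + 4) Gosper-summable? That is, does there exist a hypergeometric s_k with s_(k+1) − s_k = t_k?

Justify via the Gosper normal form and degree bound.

The ratio is (k + 4)/(k + 5).
Gosper form: A/B · C(k+1)/C(k) with A=k + 4, B=k + 5, C=1.
Key eq: (k + 4)·f(k+1) = (k + 4)·f(k) + (1).
Bound: deg f ≤ 0.
f = c0 ⇒ A·f(k+1) − B(k−1)·f(k) − C = -1. The system {-1 = 0} is inconsistent; no antidifference.

No — t_k has no hypergeometric antidifference.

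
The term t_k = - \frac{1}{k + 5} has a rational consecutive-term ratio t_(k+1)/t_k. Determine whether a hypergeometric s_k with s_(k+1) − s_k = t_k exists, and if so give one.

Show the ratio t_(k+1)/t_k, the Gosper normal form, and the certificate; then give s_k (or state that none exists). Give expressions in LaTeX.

none — t_k is not Gosper-summable

Compute t_(k+1)/t_k: get (k + 5)/(k + 6).
Factor: A=k + 5; B=k + 6; C=1.
Set up (k + 5)·f(k+1) − (k + 5)·f(k) − (1) = 0.
deg f ≤ 0 (via 1,1,0).
Write f(k) = c0. Then LHS − RHS = -1, requiring -1 = 0: contradictory. No certificate.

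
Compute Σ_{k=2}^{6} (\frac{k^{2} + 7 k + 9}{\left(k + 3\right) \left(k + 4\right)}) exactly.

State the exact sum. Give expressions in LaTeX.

Compute t_(k+1)/t_k: get (k + 3)*(7*k + (k + 1)**2 + 16)/((k + 5)*(k**2 + 7*k + 9)).
Gosper form: A/B · C(k+1)/C(k) with A=k + 3, B=k + 5, C=k**2 + 7*k + 9.
Set up (k + 3)·f(k+1) − (k + 4)·f(k) − (k**2 + 7*k + 9) = 0.
From deg A=1, deg B=1, deg C=2: d=2.
Coefficient equations give f(k) = k*(k + 2).
So s_k = (B(k−1)f/C)·t_k = (k*(k + 2)*(k + 4)/(k**2 + 7*k + 9))·t_k = k*(k + 2)/(k + 3).
Verify: (k**2 + 7*k + 9)/(k**2 + 7*k + 12) matches t_k.
Σ_(k=2)^(6) t_k = s_(7) − s_(2) = 63/10 − (8/5) = 47/10.

Σ = 47/10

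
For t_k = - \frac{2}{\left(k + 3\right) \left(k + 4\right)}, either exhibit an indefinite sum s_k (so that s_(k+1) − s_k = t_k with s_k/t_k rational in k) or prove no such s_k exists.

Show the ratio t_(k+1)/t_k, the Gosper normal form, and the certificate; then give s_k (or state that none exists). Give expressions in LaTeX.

s_k = - \frac{2 k}{3 k + 9}

Compute t_(k+1)/t_k: get (k + 3)/(k + 5).
Factor: A=k + 3; B=k + 5; C=1.
Set up (k + 3)·f(k+1) − (k + 4)·f(k) − (1) = 0.
d = 1 from the (1,1,0) case.
Solving with deg f ≤ 1: f(k) = k/3.
Then R = B(k−1)f/C = k*(k + 4)/3, so s_k = R(k)·t_k = -2*k/(3*k + 9).
Δs = -2/(k**2 + 7*k + 12), as required.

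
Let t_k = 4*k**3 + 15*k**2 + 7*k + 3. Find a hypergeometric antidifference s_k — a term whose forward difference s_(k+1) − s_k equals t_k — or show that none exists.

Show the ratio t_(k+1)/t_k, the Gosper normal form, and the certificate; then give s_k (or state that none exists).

The ratio is (4*k**3 + 27*k**2 + 49*k + 29)/(4*k**3 + 15*k**2 + 7*k + 3).
A = 1, B = 1, C = k**3 + 15*k**2/4 + 7*k/4 + 3/4.
Need (1)·f(k+1) − (1)·f(k) = k**3 + 15*k**2/4 + 7*k/4 + 3/4.
Bound: deg f ≤ 4.
A polynomial solution: f(k) = k*(k**3 + 3*k**2 - 3*k + 2)/4.
Get s_k = R·t_k = k*(k**3 + 3*k**2 - 3*k + 2) with R(k) = B(k−1)f(k)/C(k) = k*(k**3 + 3*k**2 - 3*k + 2)/(4*k**3 + 15*k**2 + 7*k + 3).
Δs = 4*k**3 + 15*k**2 + 7*k + 3, as required.

s_k = k*(k**3 + 3*k**2 - 3*k + 2)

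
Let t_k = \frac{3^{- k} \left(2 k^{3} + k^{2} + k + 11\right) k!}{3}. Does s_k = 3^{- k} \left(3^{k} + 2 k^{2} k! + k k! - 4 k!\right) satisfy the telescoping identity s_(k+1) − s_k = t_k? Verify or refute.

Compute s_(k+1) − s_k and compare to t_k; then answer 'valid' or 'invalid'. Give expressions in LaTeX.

s_(k+1) = (3*3**k + 2*k**3*factorial(k) + 7*k**2*factorial(k) + 4*k*factorial(k) - factorial(k))/(3*3**k)
s_(k+1) − s_k = (2*k**3 + k**2 + k + 11)*factorial(k)/(3*3**k)
(s_(k+1) − s_k) − t_k = 0

Valid: the claim telescopes to t_k.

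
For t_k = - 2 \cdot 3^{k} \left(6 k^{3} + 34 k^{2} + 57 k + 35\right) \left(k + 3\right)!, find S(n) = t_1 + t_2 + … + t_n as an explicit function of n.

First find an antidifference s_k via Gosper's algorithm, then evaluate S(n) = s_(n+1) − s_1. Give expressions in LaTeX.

Compute t_(k+1)/t_k: get 3*(6*k**4 + 76*k**3 + 351*k**2 + 704*k + 528)/(6*k**3 + 34*k**2 + 57*k + 35).
Normal form (A,B,C) = (3*k + 12, 1, k**3 + 17*k**2/3 + 19*k/2 + 35/6).
Solve (3*k + 12)·f(k+1) − (1)·f(k) = k**3 + 17*k**2/3 + 19*k/2 + 35/6.
Bound: deg f ≤ 2.
Match coefficients ⇒ f(k) = (2*k**2 + 1)/6.
Certificate R = B(k−1)f/C = (2*k**2 + 1)/(6*k**3 + 34*k**2 + 57*k + 35) gives s_k = -2*3**k*(2*k**2 + 1)*factorial(k + 3).
Δs = -2*3**k*(6*k**3 + 34*k**2 + 57*k + 35)*factorial(k + 3), as required.
Evaluate: s_(n+1) = -6*3**n*(2*n**2 + 4*n + 3)*factorial(n + 4); subtract s_(1) = -432 ⇒ S(n) = -12*3**n*n**2*factorial(n + 4) - 24*3**n*n*factorial(n + 4) - 18*3**n*factorial(n + 4) + 432.

S(n) = - 12 \cdot 3^{n} n^{2} \left(n + 4\right)! - 24 \cdot 3^{n} n \left(n + 4\right)! - 18 \cdot 3^{n} \left(n + 4\right)! + 432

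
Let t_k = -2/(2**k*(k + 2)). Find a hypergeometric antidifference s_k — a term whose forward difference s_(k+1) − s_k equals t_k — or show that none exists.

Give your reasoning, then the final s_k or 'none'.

Compute t_(k+1)/t_k: get (k + 2)/(2*(k + 3)).
Factor: A=k/2 + 1; B=k + 3; C=1.
f must satisfy (k/2 + 1)·f(k+1) − (k + 2)·f(k) = 1.
d = -1 from the (1,1,0) case.
d = -1 < 0 ⇒ no nonzero polynomial f; not summable.

no hypergeometric antidifference exists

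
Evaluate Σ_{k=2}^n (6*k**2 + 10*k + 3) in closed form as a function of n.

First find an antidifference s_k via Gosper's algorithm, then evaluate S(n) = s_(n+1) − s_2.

r(k) = (6*k**2 + 22*k + 19)/(6*k**2 + 10*k + 3) after simplifying.
Take A(k)=1, B(k)=1, C(k)=k**2 + 5*k/3 + 1/2.
Solve (1)·f(k+1) − (1)·f(k) = k**2 + 5*k/3 + 1/2.
Bound: deg f ≤ 3.
Solving with deg f ≤ 3: f(k) = k*(2*k**2 + 2*k - 1)/6.
Then R = B(k−1)f/C = k*(2*k**2 + 2*k - 1)/(6*k**2 + 10*k + 3), so s_k = R(k)·t_k = k*(2*k**2 + 2*k - 1).
Check: Δs_k = 6*k**2 + 10*k + 3. ✓
Telescope: S(n) = s_(n+1) − s_(2) = 2*n**3 + 8*n**2 + 9*n + 3 − (22) = 2*n**3 + 8*n**2 + 9*n - 19.

S(n) = 2*n**3 + 8*n**2 + 9*n - 19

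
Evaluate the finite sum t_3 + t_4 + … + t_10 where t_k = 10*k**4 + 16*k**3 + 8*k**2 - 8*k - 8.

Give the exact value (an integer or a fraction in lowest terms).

Compute t_(k+1)/t_k: get (5*k**4 + 28*k**3 + 58*k**2 + 48*k + 9)/(5*k**4 + 8*k**3 + 4*k**2 - 4*k - 4).
Normal form (A,B,C) = (1, 1, k**4 + 8*k**3/5 + 4*k**2/5 - 4*k/5 - 4/5).
f must satisfy (1)·f(k+1) − (1)·f(k) = k**4 + 8*k**3/5 + 4*k**2/5 - 4*k/5 - 4/5.
Bound: deg f ≤ 5.
Solving with deg f ≤ 5: f(k) = k*(2*k**4 - k**3 - 2*k**2 - 4*k - 3)/10.
Certificate R = B(k−1)f/C = k*(2*k**4 - k**3 - 2*k**2 - 4*k - 3)/(2*(5*k**4 + 8*k**3 + 4*k**2 - 4*k - 4)) gives s_k = k*(2*k**4 - k**3 - 2*k**2 - 4*k - 3).
Check: Δs_k = 10*k**4 + 16*k**3 + 8*k**2 - 8*k - 8. ✓
Σ_(k=3)^(10) t_k = s_(11) − s_(3) = 304282 − (306) = 303976.

Σ = 303976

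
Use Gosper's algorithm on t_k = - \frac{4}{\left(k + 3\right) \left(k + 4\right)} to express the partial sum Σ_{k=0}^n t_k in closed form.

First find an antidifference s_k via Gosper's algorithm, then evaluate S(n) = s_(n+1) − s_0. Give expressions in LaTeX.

S(n) = \frac{4 \left(- n - 1\right)}{3 \left(n + 4\right)}

Step 1: r(k) = (k + 3)/(k + 5).
A = k + 3, B = k + 5, C = 1.
Solve (k + 3)·f(k+1) − (k + 4)·f(k) = 1.
deg f ≤ 1 (via 1,1,0).
Match coefficients ⇒ f(k) = k/3.
Then R = B(k−1)f/C = k*(k + 4)/3, so s_k = R(k)·t_k = -4*k/(3*k + 9).
Δs = -4/(k**2 + 7*k + 12), as required.
Evaluate: s_(n+1) = 4*(-n - 1)/(3*(n + 4)); subtract s_(0) = 0 ⇒ S(n) = 4*(-n - 1)/(3*(n + 4)).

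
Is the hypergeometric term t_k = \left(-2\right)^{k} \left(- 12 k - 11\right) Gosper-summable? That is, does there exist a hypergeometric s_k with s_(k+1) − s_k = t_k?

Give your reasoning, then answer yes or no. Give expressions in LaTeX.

The ratio is 2*(-12*k - 23)/(12*k + 11).
Normal form (A,B,C) = (-2, 1, k + 11/12).
Key eq: (-2)·f(k+1) = (1)·f(k) + (k + 11/12).
deg f ≤ 1 (via 0,0,1).
Solve for f: f(k) = -(4*k + 1)/12 (degree 1 ≤ 1).
R(k) = B(k−1)·f(k)/C(k) = -(4*k + 1)/(12*k + 11); s_k = R·t_k = (-2)**k*(4*k + 1).
s_(k+1) − s_k = (-2)**k*(-12*k - 11) = t_k.

Yes. s_k = \left(-2\right)^{k} \left(4 k + 1\right).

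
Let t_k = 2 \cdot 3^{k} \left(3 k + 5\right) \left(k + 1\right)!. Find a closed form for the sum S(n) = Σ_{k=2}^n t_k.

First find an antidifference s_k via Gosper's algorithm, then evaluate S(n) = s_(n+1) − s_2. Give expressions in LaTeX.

S(n) = 6 \cdot 3^{n} \left(n + 2\right)! - 108

r(k) = 3*(k + 2)*(3*k + 8)/(3*k + 5) after simplifying.
A = 3*k + 6, B = 1, C = k + 5/3.
Need (3*k + 6)·f(k+1) − (1)·f(k) = k + 5/3.
Degrees (1,0,1) ⇒ d ≤ 0.
Match coefficients ⇒ f(k) = 1/3.
R(k) = B(k−1)·f(k)/C(k) = 1/(3*k + 5); s_k = R·t_k = 2*3**k*factorial(k + 1).
Verify: 2*3**k*(3*k + 5)*factorial(k + 1) matches t_k.
Telescope: S(n) = s_(n+1) − s_(2) = 6*3**n*factorial(n + 2) − (108) = 6*3**n*factorial(n + 2) - 108.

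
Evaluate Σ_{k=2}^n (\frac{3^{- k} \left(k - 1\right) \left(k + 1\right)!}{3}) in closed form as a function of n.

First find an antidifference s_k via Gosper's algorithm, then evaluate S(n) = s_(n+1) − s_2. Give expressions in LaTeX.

S(n) = - \frac{2}{3} + \frac{3^{- n} \left(n + 2\right)!}{3}

t_(k+1)/t_k = k*(k + 2)/(3*(k - 1)).
A = k/3 + 2/3, B = 1, C = k - 1.
Key eq: (k/3 + 2/3)·f(k+1) = (1)·f(k) + (k - 1).
d = 0 from the (1,0,1) case.
Solve for f: f(k) = 3 (degree 0 ≤ 0).
Then R = B(k−1)f/C = 3/(k - 1), so s_k = R(k)·t_k = factorial(k + 1)/3**k.
Δs = (k - 1)*factorial(k + 1)/(3*3**k), as required.
Telescope: S(n) = s_(n+1) − s_(2) = 3**(-n - 1)*factorial(n + 2) − (2/3) = -2/3 + factorial(n + 2)/(3*3**n).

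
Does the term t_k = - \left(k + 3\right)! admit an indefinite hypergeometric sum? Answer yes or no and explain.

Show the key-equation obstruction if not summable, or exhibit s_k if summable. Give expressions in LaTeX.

No — t_k has no hypergeometric antidifference.

The ratio is k + 4.
So A=k + 4 and B=1, with C=1.
Set up (k + 4)·f(k+1) − (1)·f(k) − (1) = 0.
From deg A=1, deg B=0, deg C=0: d=-1.
Bound -1 < 0, so the key equation has no polynomial solution.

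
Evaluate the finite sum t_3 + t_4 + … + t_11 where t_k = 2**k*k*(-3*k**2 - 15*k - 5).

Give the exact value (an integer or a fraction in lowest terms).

Ratio r(k) = 2*(3*k**3 + 24*k**2 + 44*k + 23)/(k*(3*k**2 + 15*k + 5)).
So A=2 and B=1, with C=k**3 + 5*k**2 + 5*k/3.
Set up (2)·f(k+1) − (1)·f(k) − (k**3 + 5*k**2 + 5*k/3) = 0.
Degrees (0,0,3) ⇒ d ≤ 3.
Coefficient equations give f(k) = (3*k**3 - 3*k**2 - k + 2)/3.
R(k) = B(k−1)·f(k)/C(k) = (3*k**3 - 3*k**2 - k + 2)/(k*(3*k**2 + 15*k + 5)); s_k = R·t_k = 2**k*(-3*k**3 + 3*k**2 + k - 2).
s_(k+1) − s_k = 2**k*k*(-3*k**2 - 15*k - 5) = t_k.
Telescoping: Σ = s_(12) − s_(3) = -19423232 − (-424) = -19422808.

Σ = -19422808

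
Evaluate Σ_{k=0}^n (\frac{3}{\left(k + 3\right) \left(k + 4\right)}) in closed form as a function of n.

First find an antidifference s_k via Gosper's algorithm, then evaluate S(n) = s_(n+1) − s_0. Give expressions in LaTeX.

r(k) = (k + 3)/(k + 5) after simplifying.
Take A(k)=k + 3, B(k)=k + 5, C(k)=1.
Solve (k + 3)·f(k+1) − (k + 4)·f(k) = 1.
Bound: deg f ≤ 1.
Match coefficients ⇒ f(k) = k/3.
Get s_k = R·t_k = k/(k + 3) with R(k) = B(k−1)f(k)/C(k) = k*(k + 4)/3.
Verify: 3/(k**2 + 7*k + 12) matches t_k.
Evaluate: s_(n+1) = (n + 1)/(n + 4); subtract s_(0) = 0 ⇒ S(n) = (n + 1)/(n + 4).

S(n) = \frac{n + 1}{n + 4}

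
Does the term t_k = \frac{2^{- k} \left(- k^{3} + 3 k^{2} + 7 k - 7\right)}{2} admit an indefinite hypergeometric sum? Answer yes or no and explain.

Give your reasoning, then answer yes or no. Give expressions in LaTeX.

The ratio is (k**3 - 10*k - 2)/(2*(k**3 - 3*k**2 - 7*k + 7)).
So A=1/2 and B=1, with C=k**3 - 3*k**2 - 7*k + 7.
f must satisfy (1/2)·f(k+1) − (1)·f(k) = k**3 - 3*k**2 - 7*k + 7.
deg f ≤ 3 (via 0,0,3).
Coefficient equations give f(k) = -2*(k**3 - 4*k + 4).
Certificate R = B(k−1)f/C = -2*(k**3 - 4*k + 4)/(k**3 - 3*k**2 - 7*k + 7) gives s_k = (k**3 - 4*k + 4)/2**k.
s_(k+1) − s_k = (-k**3 + 3*k**2 + 7*k - 7)/(2*2**k) = t_k.

Yes. s_k = 2^{- k} \left(k^{3} - 4 k + 4\right).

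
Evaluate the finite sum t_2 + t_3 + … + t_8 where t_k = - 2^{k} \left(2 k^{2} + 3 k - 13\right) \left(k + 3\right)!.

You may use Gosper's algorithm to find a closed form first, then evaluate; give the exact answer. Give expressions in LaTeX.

Σ = -1471492915680

t_(k+1)/t_k = 2*(2*k**3 + 15*k**2 + 20*k - 32)/(2*k**2 + 3*k - 13).
So A=2*k + 8 and B=1, with C=k**2 + 3*k/2 - 13/2.
Need (2*k + 8)·f(k+1) − (1)·f(k) = k**2 + 3*k/2 - 13/2.
From deg A=1, deg B=0, deg C=2: d=1.
Match coefficients ⇒ f(k) = (k - 3)/2.
R(k) = B(k−1)·f(k)/C(k) = (k - 3)/(2*k**2 + 3*k - 13); s_k = R·t_k = -2**k*(k - 3)*factorial(k + 3).
s_(k+1) − s_k = -2**k*(2*k**2 + 3*k - 13)*factorial(k + 3) = t_k.
Sum = s_(9) − s_(2); s_(9) = -1471492915200, s_(2) = 480 ⇒ -1471492915680.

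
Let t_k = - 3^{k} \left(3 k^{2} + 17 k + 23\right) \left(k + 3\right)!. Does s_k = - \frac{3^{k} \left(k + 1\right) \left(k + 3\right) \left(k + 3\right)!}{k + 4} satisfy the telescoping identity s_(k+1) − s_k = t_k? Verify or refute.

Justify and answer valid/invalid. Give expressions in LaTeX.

s_(k+1) = -3**(k + 1)*(k + 2)*(k + 4)*factorial(k + 4)/(k + 5)
s_(k+1) − s_k = -3**k*(3*k**4 + 41*k**3 + 207*k**2 + 457*k + 369)*factorial(k + 3)/((k + 4)*(k + 5))
(s_(k+1) − s_k) − t_k = 3**k*(3*k**3 + 29*k**2 + 90*k + 91)*factorial(k + 3)/((k + 4)*(k + 5))

Invalid: residual \frac{3^{k} \left(3 k^{3} + 29 k^{2} + 90 k + 91\right) \left(k + 3\right)!}{\left(k + 4\right) \left(k + 5\right)} ≠ 0.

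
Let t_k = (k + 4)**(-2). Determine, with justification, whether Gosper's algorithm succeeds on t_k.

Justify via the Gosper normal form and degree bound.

r(k) = (k + 4)**2/(k + 5)**2 after simplifying.
Normal form (A,B,C) = (k**2 + 8*k + 16, k**2 + 10*k + 25, 1).
f must satisfy (k**2 + 8*k + 16)·f(k+1) − (k**2 + 8*k + 16)·f(k) = 1.
Bound: deg f ≤ 0.
Put f(k) = c0: A·f(k+1) − B(k−1)·f(k) − C = -1; need -1 = 0 — inconsistent ⇒ no f, not summable.

No — the linear system for f has no solution.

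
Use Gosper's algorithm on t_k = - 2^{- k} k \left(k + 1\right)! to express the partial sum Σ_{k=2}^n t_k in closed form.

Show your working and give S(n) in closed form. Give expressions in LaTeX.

S(n) = 3 - 2^{- n} \left(n + 2\right)!

Ratio r(k) = (k + 1)*(k + 2)/(2*k).
Factor: A=k/2 + 1; B=1; C=k.
Set up (k/2 + 1)·f(k+1) − (1)·f(k) − (k) = 0.
d = 0 from the (1,0,1) case.
A polynomial solution: f(k) = 2.
Get s_k = R·t_k = -2**(1 - k)*factorial(k + 1) with R(k) = B(k−1)f(k)/C(k) = 2/k.
Check: Δs_k = -k*factorial(k + 1)/2**k. ✓
Evaluate: s_(n+1) = -factorial(n + 2)/2**n; subtract s_(2) = -3 ⇒ S(n) = 3 - factorial(n + 2)/2**n.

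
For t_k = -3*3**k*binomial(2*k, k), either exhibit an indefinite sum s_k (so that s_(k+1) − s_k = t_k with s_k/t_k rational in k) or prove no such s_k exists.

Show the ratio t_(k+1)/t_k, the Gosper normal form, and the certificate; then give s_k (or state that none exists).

none (Gosper's algorithm certifies no s_k)

r(k) = 6*(2*k + 1)/(k + 1) after simplifying.
A = 12*k + 6, B = k + 1, C = 1.
f must satisfy (12*k + 6)·f(k+1) − (k)·f(k) = 1.
Bound: deg f ≤ -1.
deg f ≤ -1 is impossible — no certificate.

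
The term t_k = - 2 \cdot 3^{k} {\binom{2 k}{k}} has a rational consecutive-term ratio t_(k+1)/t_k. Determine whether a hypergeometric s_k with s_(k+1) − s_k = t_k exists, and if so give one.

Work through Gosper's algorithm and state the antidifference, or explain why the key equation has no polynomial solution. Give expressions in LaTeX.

no hypergeometric antidifference exists

Ratio r(k) = 6*(2*k + 1)/(k + 1).
Normal form (A,B,C) = (12*k + 6, k + 1, 1).
Set up (12*k + 6)·f(k+1) − (k)·f(k) − (1) = 0.
From deg A=1, deg B=1, deg C=0: d=-1.
Bound -1 < 0, so the key equation has no polynomial solution.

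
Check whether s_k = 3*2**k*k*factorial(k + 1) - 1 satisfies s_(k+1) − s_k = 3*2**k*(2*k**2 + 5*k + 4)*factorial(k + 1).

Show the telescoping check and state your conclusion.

s_(k+1) = 3*2**(k + 1)*(k + 1)*factorial(k + 2) - 1
s_(k+1) − s_k = 3*2**k*(2*k**2 + 5*k + 4)*factorial(k + 1)
(s_(k+1) − s_k) − t_k = 0

valid (s_(k+1) − s_k reduces to t_k)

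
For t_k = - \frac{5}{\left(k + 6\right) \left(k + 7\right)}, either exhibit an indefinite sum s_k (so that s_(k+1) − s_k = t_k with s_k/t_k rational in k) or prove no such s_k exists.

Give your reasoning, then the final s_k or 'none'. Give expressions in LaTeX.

s_k = - \frac{5 k}{6 k + 36}

Ratio r(k) = (k + 6)/(k + 8).
A = k + 6, B = k + 8, C = 1.
Need (k + 6)·f(k+1) − (k + 7)·f(k) = 1.
deg f ≤ 1 (via 1,1,0).
A polynomial solution: f(k) = k/6.
Certificate R = B(k−1)f/C = k*(k + 7)/6 gives s_k = -5*k/(6*k + 36).
Verify: -5/(k**2 + 13*k + 42) matches t_k.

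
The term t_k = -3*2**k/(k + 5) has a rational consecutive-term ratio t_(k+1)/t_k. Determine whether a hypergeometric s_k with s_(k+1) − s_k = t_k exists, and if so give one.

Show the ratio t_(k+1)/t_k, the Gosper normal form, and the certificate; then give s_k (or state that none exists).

no hypergeometric antidifference exists

Compute t_(k+1)/t_k: get 2*(k + 5)/(k + 6).
Normal form (A,B,C) = (2*k + 10, k + 6, 1).
Need (2*k + 10)·f(k+1) − (k + 5)·f(k) = 1.
Bound: deg f ≤ -1.
Bound -1 < 0, so the key equation has no polynomial solution.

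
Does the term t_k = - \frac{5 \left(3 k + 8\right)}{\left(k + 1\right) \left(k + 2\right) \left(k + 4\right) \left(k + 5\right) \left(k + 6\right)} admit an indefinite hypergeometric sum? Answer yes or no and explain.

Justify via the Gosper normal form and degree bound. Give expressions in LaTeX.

Ratio r(k) = (k + 1)*(k + 4)*(3*k + 11)/((k + 3)*(k + 7)*(3*k + 8)).
A = k + 1, B = k + 7, C = k**2 + 17*k/3 + 8.
f must satisfy (k + 1)·f(k+1) − (k + 6)·f(k) = k**2 + 17*k/3 + 8.
d = 5 from the (1,1,2) case.
Solving with deg f ≤ 5: f(k) = k*(k + 2)*(k + 3)*(k**2 + 10*k + 29)/60.
Then R = B(k−1)f/C = k*(k + 2)*(k + 6)*(k**2 + 10*k + 29)/(20*(3*k + 8)), so s_k = R(k)·t_k = k*(-k**2 - 10*k - 29)/(4*(k**3 + 10*k**2 + 29*k + 20)).
Check: Δs_k = 5*(-3*k - 8)/(k**5 + 18*k**4 + 121*k**3 + 372*k**2 + 508*k + 240). ✓

Yes. s_k = \frac{k \left(- k^{2} - 10 k - 29\right)}{4 \left(k^{3} + 10 k^{2} + 29 k + 20\right)}.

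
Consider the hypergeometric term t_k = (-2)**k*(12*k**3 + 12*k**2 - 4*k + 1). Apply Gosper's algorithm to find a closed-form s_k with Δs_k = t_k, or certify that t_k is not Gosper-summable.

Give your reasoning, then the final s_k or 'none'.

s_k = (-2)**k*(-4*k**3 + 4*k**2 + 4*k - 3)

Step 1: r(k) = 2*(-12*k**3 - 48*k**2 - 56*k - 21)/(12*k**3 + 12*k**2 - 4*k + 1).
A = -2, B = 1, C = k**3 + k**2 - k/3 + 1/12.
Set up (-2)·f(k+1) − (1)·f(k) − (k**3 + k**2 - k/3 + 1/12) = 0.
Bound: deg f ≤ 3.
Coefficient equations give f(k) = -(4*k**3 - 4*k**2 - 4*k + 3)/12.
Get s_k = R·t_k = (-2)**k*(-4*k**3 + 4*k**2 + 4*k - 3) with R(k) = B(k−1)f(k)/C(k) = -(4*k**3 - 4*k**2 - 4*k + 3)/(12*k**3 + 12*k**2 - 4*k + 1).
Check: Δs_k = (-2)**k*(12*k**3 + 12*k**2 - 4*k + 1). ✓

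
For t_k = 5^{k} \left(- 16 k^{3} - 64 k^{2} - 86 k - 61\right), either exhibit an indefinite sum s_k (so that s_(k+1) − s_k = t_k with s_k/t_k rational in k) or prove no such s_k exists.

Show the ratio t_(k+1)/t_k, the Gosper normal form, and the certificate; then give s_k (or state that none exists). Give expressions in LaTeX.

s_k = 5^{k} \left(- 4 k^{3} - k^{2} - 4 k - 4\right)

t_(k+1)/t_k = 5*(16*k**3 + 112*k**2 + 262*k + 227)/(16*k**3 + 64*k**2 + 86*k + 61).
So A=5 and B=1, with C=k**3 + 4*k**2 + 43*k/8 + 61/16.
Key eq: (5)·f(k+1) = (1)·f(k) + (k**3 + 4*k**2 + 43*k/8 + 61/16).
deg f ≤ 3 (via 0,0,3).
Match coefficients ⇒ f(k) = (4*k**3 + k**2 + 4*k + 4)/16.
Then R = B(k−1)f/C = (4*k**3 + k**2 + 4*k + 4)/(16*k**3 + 64*k**2 + 86*k + 61), so s_k = R(k)·t_k = 5**k*(-4*k**3 - k**2 - 4*k - 4).
Check: Δs_k = 5**k*(-16*k**3 - 64*k**2 - 86*k - 61). ✓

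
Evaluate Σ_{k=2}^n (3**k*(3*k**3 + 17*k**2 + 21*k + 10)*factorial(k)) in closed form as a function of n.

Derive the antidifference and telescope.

S(n) = 3*3**n*n**3*factorial(n) + 18*3**n*n**2*factorial(n) + 24*3**n*n*factorial(n) + 9*3**n*factorial(n) - 162

Step 1: r(k) = 3*(3*k**4 + 29*k**3 + 90*k**2 + 115*k + 51)/(3*k**3 + 17*k**2 + 21*k + 10).
So A=3*k + 3 and B=1, with C=k**3 + 17*k**2/3 + 7*k + 10/3.
Set up (3*k + 3)·f(k+1) − (1)·f(k) − (k**3 + 17*k**2/3 + 7*k + 10/3) = 0.
Bound: deg f ≤ 2.
A polynomial solution: f(k) = (k**2 + 3*k - 1)/3.
Certificate R = B(k−1)f/C = (k**2 + 3*k - 1)/(3*k**3 + 17*k**2 + 21*k + 10) gives s_k = 3**k*(k**2 + 3*k - 1)*factorial(k).
Verify: 3**k*(3*k**3 + 17*k**2 + 21*k + 10)*factorial(k) matches t_k.
Σ_(k=2)^n t_k = s_(n+1) − s_(2) = (3**(n + 1)*(n**2 + 5*n + 3)*factorial(n + 1)) − (162), i.e. 3*3**n*n**3*factorial(n) + 18*3**n*n**2*factorial(n) + 24*3**n*n*factorial(n) + 9*3**n*factorial(n) - 162.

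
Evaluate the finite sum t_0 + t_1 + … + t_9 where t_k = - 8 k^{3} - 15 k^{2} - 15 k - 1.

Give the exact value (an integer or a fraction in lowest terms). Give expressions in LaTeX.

Ratio r(k) = (8*k**3 + 39*k**2 + 69*k + 39)/(8*k**3 + 15*k**2 + 15*k + 1).
Take A(k)=1, B(k)=1, C(k)=k**3 + 15*k**2/8 + 15*k/8 + 1/8.
Key eq: (1)·f(k+1) = (1)·f(k) + (k**3 + 15*k**2/8 + 15*k/8 + 1/8).
deg f ≤ 4 (via 0,0,3).
Match coefficients ⇒ f(k) = k*(2*k**3 + k**2 + 2*k - 4)/8.
So s_k = (B(k−1)f/C)·t_k = (k*(2*k**3 + k**2 + 2*k - 4)/(8*k**3 + 15*k**2 + 15*k + 1))·t_k = k*(-2*k**3 - k**2 - 2*k + 4).
Check: Δs_k = -8*k**3 - 15*k**2 - 15*k - 1. ✓
Evaluate s at k=10 and k=0: -21160 and 0; difference -21160.

Σ = -21160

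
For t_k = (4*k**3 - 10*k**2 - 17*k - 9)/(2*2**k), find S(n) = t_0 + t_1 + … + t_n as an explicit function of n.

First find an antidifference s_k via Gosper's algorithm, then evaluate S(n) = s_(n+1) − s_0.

S(n) = 2**(-n - 1)*(-2**(n + 3) - 4*n**3 - 14*n**2 - 15*n - 1)

t_(k+1)/t_k = (4*k**3 + 2*k**2 - 25*k - 32)/(2*(4*k**3 - 10*k**2 - 17*k - 9)).
Gosper form: A/B · C(k+1)/C(k) with A=1/2, B=1, C=k**3 - 5*k**2/2 - 17*k/4 - 9/4.
Key eq: (1/2)·f(k+1) = (1)·f(k) + (k**3 - 5*k**2/2 - 17*k/4 - 9/4).
From deg A=0, deg B=0, deg C=3: d=3.
Solving with deg f ≤ 3: f(k) = -(4*k**3 + 2*k**2 - k - 4)/2.
Then R = B(k−1)f/C = -2*(4*k**3 + 2*k**2 - k - 4)/(4*k**3 - 10*k**2 - 17*k - 9), so s_k = R(k)·t_k = (-4*k**3 - 2*k**2 + k + 4)/2**k.
Δs = (4*k**3 - 10*k**2 - 17*k - 9)/(2*2**k), as required.
Evaluate: s_(n+1) = 2**(-n - 1)*(-4*n**3 - 14*n**2 - 15*n - 1); subtract s_(0) = 4 ⇒ S(n) = 2**(-n - 1)*(-2**(n + 3) - 4*n**3 - 14*n**2 - 15*n - 1).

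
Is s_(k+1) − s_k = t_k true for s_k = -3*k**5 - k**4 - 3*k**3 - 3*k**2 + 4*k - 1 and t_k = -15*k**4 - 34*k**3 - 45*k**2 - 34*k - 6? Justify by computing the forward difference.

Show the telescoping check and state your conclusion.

s_(k+1) = -3*k**5 - 16*k**4 - 37*k**3 - 48*k**2 - 30*k - 7
s_(k+1) − s_k = -15*k**4 - 34*k**3 - 45*k**2 - 34*k - 6
(s_(k+1) − s_k) − t_k = 0

valid; difference matches t_k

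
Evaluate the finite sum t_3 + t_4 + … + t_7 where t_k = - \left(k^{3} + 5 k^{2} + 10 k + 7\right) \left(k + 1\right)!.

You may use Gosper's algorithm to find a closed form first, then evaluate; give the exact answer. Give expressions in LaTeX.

Step 1: r(k) = (k**4 + 10*k**3 + 39*k**2 + 69*k + 46)/(k**3 + 5*k**2 + 10*k + 7).
Factor: A=k + 2; B=1; C=k**3 + 5*k**2 + 10*k + 7.
f must satisfy (k + 2)·f(k+1) − (1)·f(k) = k**3 + 5*k**2 + 10*k + 7.
From deg A=1, deg B=0, deg C=3: d=2.
Solving with deg f ≤ 2: f(k) = (k + 1)**2.
Certificate R = B(k−1)f/C = (k + 1)**2/(k**3 + 5*k**2 + 10*k + 7) gives s_k = -(k + 1)**2*factorial(k + 1).
Verify: -(k**3 + 5*k**2 + 10*k + 7)*factorial(k + 1) matches t_k.
Telescoping: Σ = s_(8) − s_(3) = -29393280 − (-384) = -29392896.

Σ = -29392896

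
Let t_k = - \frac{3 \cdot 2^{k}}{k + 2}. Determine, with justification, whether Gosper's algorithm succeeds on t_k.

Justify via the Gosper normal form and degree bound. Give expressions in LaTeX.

No. Not Gosper-summable.

The ratio is 2*(k + 2)/(k + 3).
Normal form (A,B,C) = (2*k + 4, k + 3, 1).
f must satisfy (2*k + 4)·f(k+1) − (k + 2)·f(k) = 1.
Bound: deg f ≤ -1.
d = -1 < 0 ⇒ no nonzero polynomial f; not summable.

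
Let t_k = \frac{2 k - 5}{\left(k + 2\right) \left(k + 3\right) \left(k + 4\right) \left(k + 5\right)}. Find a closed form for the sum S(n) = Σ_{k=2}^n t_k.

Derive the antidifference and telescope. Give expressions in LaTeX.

S(n) = \frac{n^{3} + 12 n^{2} - 73 n + 60}{120 \left(n^{3} + 12 n^{2} + 47 n + 60\right)}

t_(k+1)/t_k = (k + 2)*(2*k - 3)/((k + 6)*(2*k - 5)).
Normal form (A,B,C) = (k + 2, k + 6, k - 5/2).
Set up (k + 2)·f(k+1) − (k + 5)·f(k) − (k - 5/2) = 0.
From deg A=1, deg B=1, deg C=1: d=3.
Solve for f: f(k) = -k*(k**2 + 9*k + 50)/48 (degree 3 ≤ 3).
R(k) = B(k−1)·f(k)/C(k) = -k*(k + 5)*(k**2 + 9*k + 50)/(24*(2*k - 5)); s_k = R·t_k = k*(-k**2 - 9*k - 50)/(24*(k + 2)*(k + 3)*(k + 4)).
Verify: (2*k - 5)/(k**4 + 14*k**3 + 71*k**2 + 154*k + 120) matches t_k.
Σ_(k=2)^n t_k = s_(n+1) − s_(2) = ((-n**3 - 12*n**2 - 71*n - 60)/(24*(n**3 + 12*n**2 + 47*n + 60))) − (-1/20), i.e. (n**3 + 12*n**2 - 73*n + 60)/(120*(n**3 + 12*n**2 + 47*n + 60)).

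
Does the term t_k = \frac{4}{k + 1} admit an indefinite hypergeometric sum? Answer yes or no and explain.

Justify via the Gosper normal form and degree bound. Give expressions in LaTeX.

The ratio is (k + 1)/(k + 2).
So A=k + 1 and B=k + 2, with C=1.
Solve (k + 1)·f(k+1) − (k + 1)·f(k) = 1.
Degrees (1,1,0) ⇒ d ≤ 0.
Generic f = c0 gives residual -1; -1 = 0 cannot hold, so t_k is not Gosper-summable.

No — t_k has no hypergeometric antidifference.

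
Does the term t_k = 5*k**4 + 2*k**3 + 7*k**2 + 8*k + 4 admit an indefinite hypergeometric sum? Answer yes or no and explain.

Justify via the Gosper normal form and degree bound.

r(k) = (5*k**4 + 22*k**3 + 43*k**2 + 48*k + 26)/(5*k**4 + 2*k**3 + 7*k**2 + 8*k + 4) after simplifying.
So A=1 and B=1, with C=k**4 + 2*k**3/5 + 7*k**2/5 + 8*k/5 + 4/5.
Need (1)·f(k+1) − (1)·f(k) = k**4 + 2*k**3/5 + 7*k**2/5 + 8*k/5 + 4/5.
Bound: deg f ≤ 5.
Solve for f: f(k) = k*(k**4 - 2*k**3 + 3*k**2 + k + 1)/5 (degree 5 ≤ 5).
Certificate R = B(k−1)f/C = k*(k**4 - 2*k**3 + 3*k**2 + k + 1)/(5*k**4 + 2*k**3 + 7*k**2 + 8*k + 4) gives s_k = k*(k**4 - 2*k**3 + 3*k**2 + k + 1).
Verify: 5*k**4 + 2*k**3 + 7*k**2 + 8*k + 4 matches t_k.

Yes. s_k = k*(k**4 - 2*k**3 + 3*k**2 + k + 1).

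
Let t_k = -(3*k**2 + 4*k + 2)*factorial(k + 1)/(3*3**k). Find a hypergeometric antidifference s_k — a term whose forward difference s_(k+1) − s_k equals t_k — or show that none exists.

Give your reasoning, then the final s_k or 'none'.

s_k = -(3*k + 4)*factorial(k + 1)/3**k

Step 1: r(k) = (k + 2)*(4*k + 3*(k + 1)**2 + 6)/(3*(3*k**2 + 4*k + 2)).
So A=k/3 + 2/3 and B=1, with C=k**2 + 4*k/3 + 2/3.
Set up (k/3 + 2/3)·f(k+1) − (1)·f(k) − (k**2 + 4*k/3 + 2/3) = 0.
deg f ≤ 1 (via 1,0,2).
A polynomial solution: f(k) = 3*k + 4.
R(k) = B(k−1)·f(k)/C(k) = 3*(3*k + 4)/(3*k**2 + 4*k + 2); s_k = R·t_k = -(3*k + 4)*factorial(k + 1)/3**k.
Check: Δs_k = -(3*k**2 + 4*k + 2)*factorial(k + 1)/(3*3**k). ✓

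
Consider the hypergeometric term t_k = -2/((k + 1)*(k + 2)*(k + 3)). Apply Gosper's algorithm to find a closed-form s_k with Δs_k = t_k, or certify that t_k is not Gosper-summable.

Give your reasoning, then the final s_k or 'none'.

s_k = k*(-k - 3)/(2*(k + 1)*(k + 2))

The ratio is (k + 1)/(k + 4).
Normal form (A,B,C) = (k + 1, k + 4, 1).
Solve (k + 1)·f(k+1) − (k + 3)·f(k) = 1.
Degrees (1,1,0) ⇒ d ≤ 2.
A polynomial solution: f(k) = k*(k + 3)/4.
Certificate R = B(k−1)f/C = k*(k + 3)**2/4 gives s_k = k*(-k - 3)/(2*(k + 1)*(k + 2)).
Δs = -2/(k**3 + 6*k**2 + 11*k + 6), as required.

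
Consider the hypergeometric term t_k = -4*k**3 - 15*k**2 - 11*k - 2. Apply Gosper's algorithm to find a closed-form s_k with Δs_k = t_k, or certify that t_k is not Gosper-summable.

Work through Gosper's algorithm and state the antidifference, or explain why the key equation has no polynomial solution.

s_k = k*(-k**3 - 3*k**2 + k + 1)

Compute t_(k+1)/t_k: get (4*k**3 + 27*k**2 + 53*k + 32)/(4*k**3 + 15*k**2 + 11*k + 2).
Gosper form: A/B · C(k+1)/C(k) with A=1, B=1, C=k**3 + 15*k**2/4 + 11*k/4 + 1/2.
Need (1)·f(k+1) − (1)·f(k) = k**3 + 15*k**2/4 + 11*k/4 + 1/2.
d = 4 from the (0,0,3) case.
Solve for f: f(k) = k*(k**3 + 3*k**2 - k - 1)/4 (degree 4 ≤ 4).
Certificate R = B(k−1)f/C = k*(k**3 + 3*k**2 - k - 1)/(4*k**3 + 15*k**2 + 11*k + 2) gives s_k = k*(-k**3 - 3*k**2 + k + 1).
Δs = -4*k**3 - 15*k**2 - 11*k - 2, as required.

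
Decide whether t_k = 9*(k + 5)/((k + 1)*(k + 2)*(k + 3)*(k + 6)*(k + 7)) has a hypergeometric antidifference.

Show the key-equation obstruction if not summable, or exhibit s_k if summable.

Yes. s_k = k*(k**2 + 9*k + 20)/(4*(k**3 + 9*k**2 + 20*k + 12)).

Compute t_(k+1)/t_k: get (k + 1)*(k + 6)**2/((k + 4)*(k + 5)*(k + 8)).
Gosper form: A/B · C(k+1)/C(k) with A=k + 1, B=k + 8, C=k**3 + 14*k**2 + 65*k + 100.
Need (k + 1)·f(k+1) − (k + 7)·f(k) = k**3 + 14*k**2 + 65*k + 100.
d = 6 from the (1,1,3) case.
Solve for f: f(k) = k*(k + 3)*(k + 4)**2*(k + 5)**2/36 (degree 6 ≤ 6).
So s_k = (B(k−1)f/C)·t_k = (k*(k + 3)*(k + 4)*(k + 7)/36)·t_k = k*(k**2 + 9*k + 20)/(4*(k**3 + 9*k**2 + 20*k + 12)).
Verify: 9*(k + 5)/(k**5 + 19*k**4 + 131*k**3 + 401*k**2 + 540*k + 252) matches t_k.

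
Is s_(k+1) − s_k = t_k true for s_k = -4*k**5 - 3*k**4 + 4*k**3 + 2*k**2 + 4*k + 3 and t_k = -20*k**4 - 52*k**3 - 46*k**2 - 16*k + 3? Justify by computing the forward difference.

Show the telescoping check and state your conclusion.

s_(k+1) = -4*k**5 - 23*k**4 - 48*k**3 - 44*k**2 - 12*k + 6
s_(k+1) − s_k = -20*k**4 - 52*k**3 - 46*k**2 - 16*k + 3
(s_(k+1) − s_k) − t_k = 0

valid (s_(k+1) − s_k reduces to t_k)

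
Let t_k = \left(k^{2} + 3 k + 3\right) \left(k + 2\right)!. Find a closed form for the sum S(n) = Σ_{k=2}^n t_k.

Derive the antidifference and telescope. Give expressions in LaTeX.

S(n) = n \left(n + 3\right)! + \left(n + 3\right)! - 48

Step 1: r(k) = (k + 3)*(3*k + (k + 1)**2 + 6)/(k**2 + 3*k + 3).
Take A(k)=k + 3, B(k)=1, C(k)=k**2 + 3*k + 3.
Solve (k + 3)·f(k+1) − (1)·f(k) = k**2 + 3*k + 3.
From deg A=1, deg B=0, deg C=2: d=1.
A polynomial solution: f(k) = k.
R(k) = B(k−1)·f(k)/C(k) = k/(k**2 + 3*k + 3); s_k = R·t_k = k*factorial(k + 2).
Δs = (k**2 + 3*k + 3)*factorial(k + 2), as required.
Telescope: S(n) = s_(n+1) − s_(2) = (n + 1)*factorial(n + 3) − (48) = n*factorial(n + 3) + factorial(n + 3) - 48.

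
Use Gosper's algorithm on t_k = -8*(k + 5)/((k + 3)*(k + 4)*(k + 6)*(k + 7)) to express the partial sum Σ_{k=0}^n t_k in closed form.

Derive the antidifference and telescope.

The ratio is (k + 3)*(k + 6)**2/((k + 5)**2*(k + 8)).
Gosper form: A/B · C(k+1)/C(k) with A=k + 3, B=k + 8, C=k**2 + 10*k + 25.
Key eq: (k + 3)·f(k+1) = (k + 7)·f(k) + (k**2 + 10*k + 25).
d = 4 from the (1,1,2) case.
Match coefficients ⇒ f(k) = k*(k + 4)*(k + 5)*(k + 9)/36.
R(k) = B(k−1)·f(k)/C(k) = k*(k + 4)*(k + 7)*(k + 9)/(36*(k + 5)); s_k = R·t_k = 2*k*(-k - 9)/(9*(k**2 + 9*k + 18)).
Check: Δs_k = 8*(-k - 5)/(k**4 + 20*k**3 + 145*k**2 + 450*k + 504). ✓
Evaluate: s_(n+1) = 2*(-n**2 - 11*n - 10)/(9*(n**2 + 11*n + 28)); subtract s_(0) = 0 ⇒ S(n) = 2*(-n**2 - 11*n - 10)/(9*(n**2 + 11*n + 28)).

S(n) = 2*(-n**2 - 11*n - 10)/(9*(n**2 + 11*n + 28))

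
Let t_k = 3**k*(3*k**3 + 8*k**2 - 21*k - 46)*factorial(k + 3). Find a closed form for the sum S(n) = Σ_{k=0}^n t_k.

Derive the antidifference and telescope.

The ratio is 3*(3*k**4 + 29*k**3 + 72*k**2 - 40*k - 224)/(3*k**3 + 8*k**2 - 21*k - 46).
Take A(k)=3*k + 12, B(k)=1, C(k)=k**3 + 8*k**2/3 - 7*k - 46/3.
Need (3*k + 12)·f(k+1) − (1)·f(k) = k**3 + 8*k**2/3 - 7*k - 46/3.
d = 2 from the (1,0,3) case.
A polynomial solution: f(k) = (k**2 - 3*k - 2)/3.
So s_k = (B(k−1)f/C)·t_k = ((k**2 - 3*k - 2)/(3*k**3 + 8*k**2 - 21*k - 46))·t_k = 3**k*(k**2 - 3*k - 2)*factorial(k + 3).
Verify: 3**k*(3*k**3 + 8*k**2 - 21*k - 46)*factorial(k + 3) matches t_k.
Σ_(k=0)^n t_k = s_(n+1) − s_(0) = (3**(n + 1)*(n**2 - n - 4)*factorial(n + 4)) − (-12), i.e. 3*3**n*n**2*factorial(n + 4) - 3*3**n*n*factorial(n + 4) - 12*3**n*factorial(n + 4) + 12.

S(n) = 3*3**n*n**2*factorial(n + 4) - 3*3**n*n*factorial(n + 4) - 12*3**n*factorial(n + 4) + 12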